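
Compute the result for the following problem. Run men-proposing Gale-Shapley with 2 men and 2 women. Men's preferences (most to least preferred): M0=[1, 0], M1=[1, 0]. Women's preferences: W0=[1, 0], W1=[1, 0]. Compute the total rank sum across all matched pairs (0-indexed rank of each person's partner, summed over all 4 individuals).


Step 1: Run Gale-Shapley (men propose, women hold best offer):
  M0 proposes to W1; she accepts
  M1 proposes to W1; she switches from M0
  M0 proposes to W0; she accepts
Step 2: Final matching: W0-M0, W1-M1
Step 3: 0-indexed ranks (man's rank of his match, then woman's): 1 + 1 + 0 + 0
Step 4: Total rank sum = 2

2


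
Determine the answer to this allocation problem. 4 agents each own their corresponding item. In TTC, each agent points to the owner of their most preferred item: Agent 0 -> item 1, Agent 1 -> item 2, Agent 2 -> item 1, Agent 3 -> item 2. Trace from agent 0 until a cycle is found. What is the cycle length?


Step 1: Trace the pointer graph from agent 0: 0 -> 1 -> 2 -> 1
Step 2: A cycle is detected when we revisit agent 1
Step 3: The cycle is: 1 -> 2 -> 1
Step 4: Cycle length = 2

2


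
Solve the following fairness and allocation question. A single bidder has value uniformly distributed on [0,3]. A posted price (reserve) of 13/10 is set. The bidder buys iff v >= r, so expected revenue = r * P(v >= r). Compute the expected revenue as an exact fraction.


Step 1: Posted price r = 13/10, value support [0,3]
Step 2: P(v >= r) = (3 - 13/10)/3 = 17/30
Step 3: Expected revenue = r * P(v >= r) = 13/10 * 17/30
Step 4: Revenue = 221/300

221/300


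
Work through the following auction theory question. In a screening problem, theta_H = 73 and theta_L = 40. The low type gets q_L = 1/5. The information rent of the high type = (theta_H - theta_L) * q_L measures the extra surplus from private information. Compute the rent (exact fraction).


Step 1: theta_H - theta_L = 73 - 40 = 33
Step 2: Information rent = (theta_H - theta_L) * q_L
Step 3: = 33 * 1/5
Step 4: = 33/5

33/5


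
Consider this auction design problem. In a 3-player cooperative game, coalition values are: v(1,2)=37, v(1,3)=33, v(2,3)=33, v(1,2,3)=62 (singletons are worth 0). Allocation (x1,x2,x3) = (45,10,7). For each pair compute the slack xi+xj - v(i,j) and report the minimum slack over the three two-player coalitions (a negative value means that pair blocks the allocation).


Step 1: Slack for coalition (1,2): x1+x2 - v12 = 55 - 37 = 18
Step 2: Slack for coalition (1,3): x1+x3 - v13 = 52 - 33 = 19
Step 3: Slack for coalition (2,3): x2+x3 - v23 = 17 - 33 = -16
Step 4: Minimum slack = min(18, 19, -16) = -16, attained by (2,3); coalition (2,3) can block (slack < 0), so the allocation is not in the core

-16


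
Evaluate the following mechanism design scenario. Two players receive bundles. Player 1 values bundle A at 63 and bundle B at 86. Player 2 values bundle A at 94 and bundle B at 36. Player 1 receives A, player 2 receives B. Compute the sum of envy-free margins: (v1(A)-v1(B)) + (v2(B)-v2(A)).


Step 1: Player 1's margin = v1(A) - v1(B) = 63 - 86 = -23
Step 2: Player 2's margin = v2(B) - v2(A) = 36 - 94 = -58
Step 3: Total margin = -23 + -58 = -81

-81


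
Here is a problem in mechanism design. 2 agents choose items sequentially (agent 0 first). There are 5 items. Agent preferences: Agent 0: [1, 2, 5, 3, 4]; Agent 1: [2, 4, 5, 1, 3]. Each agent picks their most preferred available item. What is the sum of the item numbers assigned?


Step 1: Agent 0 picks item 1
Step 2: Agent 1 picks item 2
Step 3: Sum = 1 + 2 = 3

3


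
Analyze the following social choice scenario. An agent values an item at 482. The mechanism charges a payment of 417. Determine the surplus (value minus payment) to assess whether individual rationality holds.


Step 1: Surplus = value - payment = 482 - 417 = 65
Step 2: IR is satisfied (surplus >= 0)

65


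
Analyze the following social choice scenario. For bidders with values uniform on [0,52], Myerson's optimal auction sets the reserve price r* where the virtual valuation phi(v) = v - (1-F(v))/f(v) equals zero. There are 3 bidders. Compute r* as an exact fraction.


Step 1: For U[0,52], F(v) = v/52 and f(v) = 1/52
Step 2: phi(v) = v - (1 - v/52)/(1/52) = v - (52 - v) = 2v - 52
Step 3: Set phi(r*) = 0: 2r* - 52 = 0
Step 4: r* = 52/2 = 26 (the number of bidders n = 3 does not enter)

26


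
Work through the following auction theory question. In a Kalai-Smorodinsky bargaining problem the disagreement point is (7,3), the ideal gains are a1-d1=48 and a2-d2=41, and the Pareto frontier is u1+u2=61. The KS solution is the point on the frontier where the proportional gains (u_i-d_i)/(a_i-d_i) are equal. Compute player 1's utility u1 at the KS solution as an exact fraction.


Step 1: At the KS point, (u1-d1)/r1 = (u2-d2)/r2 = t and u1+u2 = 61
Step 2: u1 = d1 + r1*t and u2 = d2 + r2*t, so (d1 + r1*t) + (d2 + r2*t) = 61
Step 3: t = (61 - 7 - 3)/(48 + 41) = 51/89
Step 4: u1 = d1 + r1*t = 7 + 48 * 51/89 = 3071/89
Step 5: (Check: u2 = d2 + r2*t = 2358/89; u1+u2 = 3071/89 + 2358/89 = 61, on the frontier.)

3071/89


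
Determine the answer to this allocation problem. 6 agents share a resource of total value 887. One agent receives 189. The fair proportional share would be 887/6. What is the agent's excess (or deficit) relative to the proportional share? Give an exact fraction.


Step 1: Proportional share = 887/6
Step 2: Agent's actual allocation = 189
Step 3: Excess = 189 - 887/6 = 247/6

247/6


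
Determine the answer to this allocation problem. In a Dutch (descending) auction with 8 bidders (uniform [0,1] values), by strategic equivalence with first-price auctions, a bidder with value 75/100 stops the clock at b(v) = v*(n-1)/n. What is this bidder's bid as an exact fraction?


Step 1: Dutch auctions are strategically equivalent to first-price auctions
Step 2: The equilibrium bid is b(v) = v*(n-1)/n
Step 3: b = 3/4 * 7/8
Step 4: b = 21/32

21/32


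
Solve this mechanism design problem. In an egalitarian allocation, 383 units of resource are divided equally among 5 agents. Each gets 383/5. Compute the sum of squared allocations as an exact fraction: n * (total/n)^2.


Step 1: Each agent's share = 383/5
Step 2: Square of each share = (383/5)^2 = 146689/25
Step 3: Sum of squares = 5 * 146689/25 = 146689/5

146689/5


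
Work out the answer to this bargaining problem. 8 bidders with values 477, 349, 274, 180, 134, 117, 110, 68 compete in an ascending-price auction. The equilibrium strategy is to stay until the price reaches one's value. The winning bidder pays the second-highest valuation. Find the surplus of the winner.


Step 1: Identify the highest value: 477
Step 2: Identify the second-highest value: 349
Step 3: The final price = second-highest value = 349
Step 4: Surplus = 477 - 349 = 128

128


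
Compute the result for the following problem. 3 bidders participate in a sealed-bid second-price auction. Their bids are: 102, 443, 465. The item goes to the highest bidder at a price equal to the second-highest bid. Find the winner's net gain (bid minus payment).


Step 1: Sort bids in descending order: 465, 443, 102
Step 2: The winning bid is the highest: 465
Step 3: The payment equals the second-highest bid: 443
Step 4: Surplus = winner's bid - payment = 465 - 443 = 22

22


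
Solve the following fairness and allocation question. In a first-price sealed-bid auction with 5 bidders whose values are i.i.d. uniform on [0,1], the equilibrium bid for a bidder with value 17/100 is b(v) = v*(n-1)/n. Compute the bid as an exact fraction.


Step 1: The symmetric BNE bidding function is b(v) = v * (n-1) / n
Step 2: Substitute v = 17/100 and n = 5
Step 3: b = 17/100 * 4/5
Step 4: b = 17/125

17/125


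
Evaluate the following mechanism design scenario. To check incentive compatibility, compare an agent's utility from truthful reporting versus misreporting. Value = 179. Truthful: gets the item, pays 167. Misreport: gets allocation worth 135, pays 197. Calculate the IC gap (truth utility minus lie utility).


Step 1: U(truth) = value - payment = 179 - 167 = 12
Step 2: U(lie) = allocation - payment = 135 - 197 = -62
Step 3: IC gap = 12 - (-62) = 74

74


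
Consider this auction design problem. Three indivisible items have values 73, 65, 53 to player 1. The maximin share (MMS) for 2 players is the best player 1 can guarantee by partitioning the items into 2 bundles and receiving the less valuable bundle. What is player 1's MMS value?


Step 1: Item values = 73, 65, 53
Step 2: Enumerate all 2-bundle partitions and take the smaller bundle:
  Partition 1: {73} vs {65,53} -> bundles 73, 118; min = 73
  Partition 2: {65} vs {73,53} -> bundles 65, 126; min = 65
  Partition 3: {53} vs {73,65} -> bundles 53, 138; min = 53
Step 3: MMS = max(73, 65, 53) = 73

73


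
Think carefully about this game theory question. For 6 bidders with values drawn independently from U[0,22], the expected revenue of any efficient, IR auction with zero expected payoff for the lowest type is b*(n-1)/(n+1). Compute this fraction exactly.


Step 1: By Revenue Equivalence, expected revenue = b*(n-1)/(n+1)
Step 2: Substituting n = 6, b = 22
Step 3: Revenue = 22*(6-1)/(6+1) = 22*5/7
Step 4: Revenue = 110/7

110/7


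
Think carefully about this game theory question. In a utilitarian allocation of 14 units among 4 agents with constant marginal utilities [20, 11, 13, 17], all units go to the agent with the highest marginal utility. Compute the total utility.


Step 1: The marginal utilities are [20, 11, 13, 17]
Step 2: The highest marginal utility is 20
Step 3: All 14 units go to that agent
Step 4: Total utility = 20 * 14 = 280

280


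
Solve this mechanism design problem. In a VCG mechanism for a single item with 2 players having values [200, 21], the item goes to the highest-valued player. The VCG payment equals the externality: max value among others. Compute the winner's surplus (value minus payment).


Step 1: The winner is the agent with the highest value: agent 0 with value 200
Step 2: Values of other agents: [21]
Step 3: VCG payment = max of others' values = 21
Step 4: Surplus = 200 - 21 = 179

179


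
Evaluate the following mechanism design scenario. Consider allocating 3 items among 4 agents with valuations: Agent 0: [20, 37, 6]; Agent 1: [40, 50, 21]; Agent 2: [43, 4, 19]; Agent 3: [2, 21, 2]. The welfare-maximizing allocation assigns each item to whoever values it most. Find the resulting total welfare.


Step 1: For each item, find the maximum value among all agents.
Step 2: Item 0 -> Agent 2 (value 43)
Step 3: Item 1 -> Agent 1 (value 50)
Step 4: Item 2 -> Agent 1 (value 21)
Step 5: Total welfare = 43 + 50 + 21 = 114

114


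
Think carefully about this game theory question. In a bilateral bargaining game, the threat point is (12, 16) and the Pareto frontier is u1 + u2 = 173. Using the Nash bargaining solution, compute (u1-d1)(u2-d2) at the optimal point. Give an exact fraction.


Step 1: The Nash solution splits surplus symmetrically above the disagreement point
Step 2: u1 = (total + d1 - d2)/2 = (173 + 12 - 16)/2 = 169/2
Step 3: u2 = (total - d1 + d2)/2 = (173 - 12 + 16)/2 = 177/2
Step 4: Nash product = (169/2 - 12) * (177/2 - 16)
Step 5: = 145/2 * 145/2 = 21025/4

21025/4


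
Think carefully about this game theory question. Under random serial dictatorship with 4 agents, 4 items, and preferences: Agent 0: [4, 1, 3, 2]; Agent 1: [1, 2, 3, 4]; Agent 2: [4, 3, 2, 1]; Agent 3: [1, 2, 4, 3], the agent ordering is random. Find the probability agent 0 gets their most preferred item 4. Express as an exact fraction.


Step 1: Agent 0 wants item 4
Step 2: There are 24 possible orderings of agents
Step 3: In 12 orderings, agent 0 gets item 4
Step 4: Probability = 12/24 = 1/2

1/2


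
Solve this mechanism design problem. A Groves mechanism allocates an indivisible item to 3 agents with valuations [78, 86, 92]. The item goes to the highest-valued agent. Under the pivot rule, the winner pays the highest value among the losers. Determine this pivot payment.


Step 1: The efficient winner is agent 2 with value 92
Step 2: Other agents' values: [78, 86]
Step 3: Pivot payment = max(others) = 86
Step 4: The winner pays 86

86


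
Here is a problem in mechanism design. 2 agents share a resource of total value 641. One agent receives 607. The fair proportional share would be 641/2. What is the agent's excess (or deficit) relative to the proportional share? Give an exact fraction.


Step 1: Proportional share = 641/2
Step 2: Agent's actual allocation = 607
Step 3: Excess = 607 - 641/2 = 573/2

573/2


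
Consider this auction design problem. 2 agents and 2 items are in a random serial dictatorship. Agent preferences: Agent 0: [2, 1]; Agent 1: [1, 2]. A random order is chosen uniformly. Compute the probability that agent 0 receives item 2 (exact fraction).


Step 1: Agent 0 wants item 2
Step 2: There are 2 possible orderings of agents
Step 3: In 2 orderings, agent 0 gets item 2
Step 4: Probability = 2/2 = 1

1


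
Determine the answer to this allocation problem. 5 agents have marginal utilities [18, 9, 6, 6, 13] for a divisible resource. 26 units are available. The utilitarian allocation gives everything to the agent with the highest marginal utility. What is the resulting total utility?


Step 1: The marginal utilities are [18, 9, 6, 6, 13]
Step 2: The highest marginal utility is 18
Step 3: All 26 units go to that agent
Step 4: Total utility = 18 * 26 = 468

468


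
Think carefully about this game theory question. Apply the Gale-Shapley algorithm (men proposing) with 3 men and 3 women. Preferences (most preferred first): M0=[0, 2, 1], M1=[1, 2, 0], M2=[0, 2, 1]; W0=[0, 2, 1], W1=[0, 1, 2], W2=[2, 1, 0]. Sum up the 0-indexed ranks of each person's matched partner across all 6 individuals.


Step 1: Run Gale-Shapley (men propose, women hold best offer):
  M0 proposes to W0; she accepts
  M1 proposes to W1; she accepts
  M2 proposes to W0; rejected
  M2 proposes to W2; she accepts
Step 2: Final matching: W0-M0, W1-M1, W2-M2
Step 3: 0-indexed ranks (man's rank of his match, then woman's): 0 + 0 + 0 + 1 + 1 + 0
Step 4: Total rank sum = 2

2


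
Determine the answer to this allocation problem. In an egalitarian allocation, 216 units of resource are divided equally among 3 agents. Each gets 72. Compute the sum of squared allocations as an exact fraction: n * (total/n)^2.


Step 1: Each agent's share = 216/3 = 72
Step 2: Square of each share = (72)^2 = 5184
Step 3: Sum of squares = 3 * 5184 = 15552

15552


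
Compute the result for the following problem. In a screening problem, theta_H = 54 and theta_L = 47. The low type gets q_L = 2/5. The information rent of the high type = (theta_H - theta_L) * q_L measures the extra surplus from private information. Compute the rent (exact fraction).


Step 1: theta_H - theta_L = 54 - 47 = 7
Step 2: Information rent = (theta_H - theta_L) * q_L
Step 3: = 7 * 2/5
Step 4: = 14/5

14/5


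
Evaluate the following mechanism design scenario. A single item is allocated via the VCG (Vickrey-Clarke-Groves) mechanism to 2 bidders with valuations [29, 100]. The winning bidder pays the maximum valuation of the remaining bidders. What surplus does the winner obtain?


Step 1: The winner is the agent with the highest value: agent 1 with value 100
Step 2: Values of other agents: [29]
Step 3: VCG payment = max of others' values = 29
Step 4: Surplus = 100 - 29 = 71

71


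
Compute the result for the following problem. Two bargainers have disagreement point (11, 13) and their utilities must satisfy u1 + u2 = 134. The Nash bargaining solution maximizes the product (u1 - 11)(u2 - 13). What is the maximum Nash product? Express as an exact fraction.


Step 1: The Nash solution splits surplus symmetrically above the disagreement point
Step 2: u1 = (total + d1 - d2)/2 = (134 + 11 - 13)/2 = 66
Step 3: u2 = (total - d1 + d2)/2 = (134 - 11 + 13)/2 = 68
Step 4: Nash product = (66 - 11) * (68 - 13)
Step 5: = 55 * 55 = 3025

3025


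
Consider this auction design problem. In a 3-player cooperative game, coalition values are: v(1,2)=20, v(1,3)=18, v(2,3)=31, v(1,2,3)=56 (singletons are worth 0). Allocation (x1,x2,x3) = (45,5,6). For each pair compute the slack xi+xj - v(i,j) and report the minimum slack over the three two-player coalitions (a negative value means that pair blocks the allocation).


Step 1: Slack for coalition (1,2): x1+x2 - v12 = 50 - 20 = 30
Step 2: Slack for coalition (1,3): x1+x3 - v13 = 51 - 18 = 33
Step 3: Slack for coalition (2,3): x2+x3 - v23 = 11 - 31 = -20
Step 4: Minimum slack = min(30, 33, -20) = -20, attained by (2,3); coalition (2,3) can block (slack < 0), so the allocation is not in the core

-20


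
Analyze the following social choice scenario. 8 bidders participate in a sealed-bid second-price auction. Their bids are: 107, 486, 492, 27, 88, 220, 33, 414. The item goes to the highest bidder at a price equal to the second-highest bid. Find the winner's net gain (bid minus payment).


Step 1: Sort bids in descending order: 492, 486, 414, 220, 107, 88, 33, 27
Step 2: The winning bid is the highest: 492
Step 3: The payment equals the second-highest bid: 486
Step 4: Surplus = winner's bid - payment = 492 - 486 = 6

6


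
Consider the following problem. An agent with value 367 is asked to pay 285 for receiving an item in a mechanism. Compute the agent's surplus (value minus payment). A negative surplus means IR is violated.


Step 1: Surplus = value - payment = 367 - 285 = 82
Step 2: IR is satisfied (surplus >= 0)

82


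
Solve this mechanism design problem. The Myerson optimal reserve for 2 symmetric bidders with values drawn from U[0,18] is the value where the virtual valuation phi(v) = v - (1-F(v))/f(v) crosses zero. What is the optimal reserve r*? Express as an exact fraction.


Step 1: For U[0,18], F(v) = v/18 and f(v) = 1/18
Step 2: phi(v) = v - (1 - v/18)/(1/18) = v - (18 - v) = 2v - 18
Step 3: Set phi(r*) = 0: 2r* - 18 = 0
Step 4: r* = 18/2 = 9 (the number of bidders n = 2 does not enter)

9


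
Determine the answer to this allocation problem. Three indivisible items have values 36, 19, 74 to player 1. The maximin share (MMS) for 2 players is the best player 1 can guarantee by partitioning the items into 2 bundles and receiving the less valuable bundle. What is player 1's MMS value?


Step 1: Item values = 36, 19, 74
Step 2: Enumerate all 2-bundle partitions and take the smaller bundle:
  Partition 1: {36} vs {19,74} -> bundles 36, 93; min = 36
  Partition 2: {19} vs {36,74} -> bundles 19, 110; min = 19
  Partition 3: {74} vs {36,19} -> bundles 74, 55; min = 55
Step 3: MMS = max(36, 19, 55) = 55

55


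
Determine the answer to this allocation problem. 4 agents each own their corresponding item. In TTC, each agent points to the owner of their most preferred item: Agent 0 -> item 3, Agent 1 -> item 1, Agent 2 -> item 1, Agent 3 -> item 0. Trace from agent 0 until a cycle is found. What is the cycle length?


Step 1: Trace the pointer graph from agent 0: 0 -> 3 -> 0
Step 2: A cycle is detected when we revisit agent 0
Step 3: The cycle is: 0 -> 3 -> 0
Step 4: Cycle length = 2

2


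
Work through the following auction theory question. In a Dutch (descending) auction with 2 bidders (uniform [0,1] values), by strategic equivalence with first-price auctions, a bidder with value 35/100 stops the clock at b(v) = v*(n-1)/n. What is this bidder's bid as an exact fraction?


Step 1: Dutch auctions are strategically equivalent to first-price auctions
Step 2: The equilibrium bid is b(v) = v*(n-1)/n
Step 3: b = 7/20 * 1/2
Step 4: b = 7/40

7/40


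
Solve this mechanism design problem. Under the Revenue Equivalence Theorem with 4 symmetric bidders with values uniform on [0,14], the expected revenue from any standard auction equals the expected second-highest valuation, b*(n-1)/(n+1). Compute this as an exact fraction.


Step 1: By Revenue Equivalence, expected revenue = b*(n-1)/(n+1)
Step 2: Substituting n = 4, b = 14
Step 3: Revenue = 14*(4-1)/(4+1) = 14*3/5
Step 4: Revenue = 42/5

42/5


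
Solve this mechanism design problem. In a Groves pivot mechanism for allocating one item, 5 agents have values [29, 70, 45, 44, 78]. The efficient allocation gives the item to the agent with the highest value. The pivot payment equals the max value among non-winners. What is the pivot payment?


Step 1: The efficient winner is agent 4 with value 78
Step 2: Other agents' values: [29, 70, 45, 44]
Step 3: Pivot payment = max(others) = 70
Step 4: The winner pays 70

70


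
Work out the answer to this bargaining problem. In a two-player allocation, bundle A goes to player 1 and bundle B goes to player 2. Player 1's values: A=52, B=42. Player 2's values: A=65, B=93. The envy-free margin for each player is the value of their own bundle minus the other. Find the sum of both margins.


Step 1: Player 1's margin = v1(A) - v1(B) = 52 - 42 = 10
Step 2: Player 2's margin = v2(B) - v2(A) = 93 - 65 = 28
Step 3: Total margin = 10 + 28 = 38

38


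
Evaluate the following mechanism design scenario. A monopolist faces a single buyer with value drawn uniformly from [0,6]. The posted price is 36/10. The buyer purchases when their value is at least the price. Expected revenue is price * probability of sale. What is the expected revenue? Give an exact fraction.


Step 1: Posted price r = 18/5, value support [0,6]
Step 2: P(v >= r) = (6 - 18/5)/6 = 2/5
Step 3: Expected revenue = r * P(v >= r) = 18/5 * 2/5
Step 4: Revenue = 36/25

36/25


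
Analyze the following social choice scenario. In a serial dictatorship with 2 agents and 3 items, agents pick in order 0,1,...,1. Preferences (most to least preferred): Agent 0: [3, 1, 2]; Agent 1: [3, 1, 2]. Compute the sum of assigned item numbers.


Step 1: Agent 0 picks item 3
Step 2: Agent 1 picks item 1
Step 3: Sum = 3 + 1 = 4

4


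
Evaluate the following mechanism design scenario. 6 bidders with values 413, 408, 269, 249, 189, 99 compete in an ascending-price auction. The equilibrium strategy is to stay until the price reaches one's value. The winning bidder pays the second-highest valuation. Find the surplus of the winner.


Step 1: Identify the highest value: 413
Step 2: Identify the second-highest value: 408
Step 3: The final price = second-highest value = 408
Step 4: Surplus = 413 - 408 = 5

5


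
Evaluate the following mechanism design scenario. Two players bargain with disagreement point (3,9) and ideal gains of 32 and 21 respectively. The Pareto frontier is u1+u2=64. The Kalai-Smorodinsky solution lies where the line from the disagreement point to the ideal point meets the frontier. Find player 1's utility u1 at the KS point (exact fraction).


Step 1: At the KS point, (u1-d1)/r1 = (u2-d2)/r2 = t and u1+u2 = 64
Step 2: u1 = d1 + r1*t and u2 = d2 + r2*t, so (d1 + r1*t) + (d2 + r2*t) = 64
Step 3: t = (64 - 3 - 9)/(32 + 21) = 52/53
Step 4: u1 = d1 + r1*t = 3 + 32 * 52/53 = 1823/53
Step 5: (Check: u2 = d2 + r2*t = 1569/53; u1+u2 = 1823/53 + 1569/53 = 64, on the frontier.)

1823/53


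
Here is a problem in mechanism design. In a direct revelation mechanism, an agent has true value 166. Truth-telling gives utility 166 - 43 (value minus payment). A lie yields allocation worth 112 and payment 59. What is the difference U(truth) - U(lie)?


Step 1: U(truth) = value - payment = 166 - 43 = 123
Step 2: U(lie) = allocation - payment = 112 - 59 = 53
Step 3: IC gap = 123 - 53 = 70

70


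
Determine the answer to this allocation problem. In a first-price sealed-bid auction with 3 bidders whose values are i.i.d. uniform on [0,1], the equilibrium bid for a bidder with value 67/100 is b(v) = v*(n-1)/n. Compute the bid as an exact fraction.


Step 1: The symmetric BNE bidding function is b(v) = v * (n-1) / n
Step 2: Substitute v = 67/100 and n = 3
Step 3: b = 67/100 * 2/3
Step 4: b = 67/150

67/150


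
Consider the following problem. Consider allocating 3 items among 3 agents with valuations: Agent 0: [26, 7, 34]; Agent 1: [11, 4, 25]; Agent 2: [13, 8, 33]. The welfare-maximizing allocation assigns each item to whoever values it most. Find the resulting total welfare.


Step 1: For each item, find the maximum value among all agents.
Step 2: Item 0 -> Agent 0 (value 26)
Step 3: Item 1 -> Agent 2 (value 8)
Step 4: Item 2 -> Agent 0 (value 34)
Step 5: Total welfare = 26 + 8 + 34 = 68

68


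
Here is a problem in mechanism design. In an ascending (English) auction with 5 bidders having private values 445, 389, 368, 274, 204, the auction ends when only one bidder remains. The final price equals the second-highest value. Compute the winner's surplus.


Step 1: Identify the highest value: 445
Step 2: Identify the second-highest value: 389
Step 3: The final price = second-highest value = 389
Step 4: Surplus = 445 - 389 = 56

56


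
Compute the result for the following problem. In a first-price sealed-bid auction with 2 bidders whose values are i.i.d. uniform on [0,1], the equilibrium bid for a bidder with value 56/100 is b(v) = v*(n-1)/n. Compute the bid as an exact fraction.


Step 1: The symmetric BNE bidding function is b(v) = v * (n-1) / n
Step 2: Substitute v = 14/25 and n = 2
Step 3: b = 14/25 * 1/2
Step 4: b = 7/25

7/25


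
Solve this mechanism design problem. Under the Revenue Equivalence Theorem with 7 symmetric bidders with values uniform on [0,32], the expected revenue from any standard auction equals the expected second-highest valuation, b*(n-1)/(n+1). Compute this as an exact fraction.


Step 1: By Revenue Equivalence, expected revenue = b*(n-1)/(n+1)
Step 2: Substituting n = 7, b = 32
Step 3: Revenue = 32*(7-1)/(7+1) = 32*6/8
Step 4: Revenue = 192/8 = 24

24


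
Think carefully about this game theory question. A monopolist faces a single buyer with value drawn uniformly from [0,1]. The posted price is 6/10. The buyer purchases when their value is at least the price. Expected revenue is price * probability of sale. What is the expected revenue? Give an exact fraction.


Step 1: Posted price r = 3/5, value support [0,1]
Step 2: P(v >= r) = (1 - 3/5)/1 = 2/5
Step 3: Expected revenue = r * P(v >= r) = 3/5 * 2/5
Step 4: Revenue = 6/25

6/25


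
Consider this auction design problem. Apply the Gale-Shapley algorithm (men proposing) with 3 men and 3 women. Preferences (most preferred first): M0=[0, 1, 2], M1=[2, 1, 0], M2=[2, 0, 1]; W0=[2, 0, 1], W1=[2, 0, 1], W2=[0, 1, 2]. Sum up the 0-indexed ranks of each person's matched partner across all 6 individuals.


Step 1: Run Gale-Shapley (men propose, women hold best offer):
  M0 proposes to W0; she accepts
  M1 proposes to W2; she accepts
  M2 proposes to W2; rejected
  M2 proposes to W0; she switches from M0
  M0 proposes to W1; she accepts
Step 2: Final matching: W0-M2, W1-M0, W2-M1
Step 3: 0-indexed ranks (man's rank of his match, then woman's): 1 + 0 + 1 + 1 + 0 + 1
Step 4: Total rank sum = 4

4


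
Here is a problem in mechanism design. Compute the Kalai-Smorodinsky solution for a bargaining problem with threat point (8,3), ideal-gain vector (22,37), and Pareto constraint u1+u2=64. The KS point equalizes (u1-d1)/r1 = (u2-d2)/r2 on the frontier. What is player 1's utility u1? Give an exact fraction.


Step 1: At the KS point, (u1-d1)/r1 = (u2-d2)/r2 = t and u1+u2 = 64
Step 2: u1 = d1 + r1*t and u2 = d2 + r2*t, so (d1 + r1*t) + (d2 + r2*t) = 64
Step 3: t = (64 - 8 - 3)/(22 + 37) = 53/59
Step 4: u1 = d1 + r1*t = 8 + 22 * 53/59 = 1638/59
Step 5: (Check: u2 = d2 + r2*t = 2138/59; u1+u2 = 1638/59 + 2138/59 = 64, on the frontier.)

1638/59


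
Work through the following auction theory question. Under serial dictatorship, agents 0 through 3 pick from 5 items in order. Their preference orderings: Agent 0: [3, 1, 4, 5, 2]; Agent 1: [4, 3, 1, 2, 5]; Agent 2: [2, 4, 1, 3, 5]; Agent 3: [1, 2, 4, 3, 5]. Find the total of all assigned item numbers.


Step 1: Agent 0 picks item 3
Step 2: Agent 1 picks item 4
Step 3: Agent 2 picks item 2
Step 4: Agent 3 picks item 1
Step 5: Sum = 3 + 4 + 2 + 1 = 10

10


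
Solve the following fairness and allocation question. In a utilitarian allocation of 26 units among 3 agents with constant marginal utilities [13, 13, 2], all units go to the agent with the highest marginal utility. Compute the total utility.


Step 1: The marginal utilities are [13, 13, 2]
Step 2: The highest marginal utility is 13
Step 3: All 26 units go to that agent
Step 4: Total utility = 13 * 26 = 338

338


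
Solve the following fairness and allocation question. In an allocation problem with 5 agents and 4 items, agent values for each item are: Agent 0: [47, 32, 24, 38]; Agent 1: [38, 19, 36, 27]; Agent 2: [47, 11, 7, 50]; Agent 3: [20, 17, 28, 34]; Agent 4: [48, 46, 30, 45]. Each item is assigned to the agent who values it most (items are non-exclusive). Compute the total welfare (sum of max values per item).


Step 1: For each item, find the maximum value among all agents.
Step 2: Item 0 -> Agent 4 (value 48)
Step 3: Item 1 -> Agent 4 (value 46)
Step 4: Item 2 -> Agent 1 (value 36)
Step 5: Item 3 -> Agent 2 (value 50)
Step 6: Total welfare = 48 + 46 + 36 + 50 = 180

180


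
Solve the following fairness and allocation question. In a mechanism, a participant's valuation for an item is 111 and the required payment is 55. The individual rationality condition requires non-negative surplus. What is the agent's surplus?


Step 1: Surplus = value - payment = 111 - 55 = 56
Step 2: IR is satisfied (surplus >= 0)

56


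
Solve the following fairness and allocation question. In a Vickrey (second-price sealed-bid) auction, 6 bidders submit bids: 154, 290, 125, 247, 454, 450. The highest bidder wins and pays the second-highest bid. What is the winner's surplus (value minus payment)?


Step 1: Sort bids in descending order: 454, 450, 290, 247, 154, 125
Step 2: The winning bid is the highest: 454
Step 3: The payment equals the second-highest bid: 450
Step 4: Surplus = winner's bid - payment = 454 - 450 = 4

4


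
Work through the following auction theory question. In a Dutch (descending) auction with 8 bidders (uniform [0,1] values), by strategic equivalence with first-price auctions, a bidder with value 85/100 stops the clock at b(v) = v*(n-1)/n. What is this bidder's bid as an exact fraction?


Step 1: Dutch auctions are strategically equivalent to first-price auctions
Step 2: The equilibrium bid is b(v) = v*(n-1)/n
Step 3: b = 17/20 * 7/8
Step 4: b = 119/160

119/160


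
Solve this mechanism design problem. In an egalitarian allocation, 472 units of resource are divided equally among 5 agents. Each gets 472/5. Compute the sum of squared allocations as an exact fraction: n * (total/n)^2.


Step 1: Each agent's share = 472/5
Step 2: Square of each share = (472/5)^2 = 222784/25
Step 3: Sum of squares = 5 * 222784/25 = 222784/5

222784/5


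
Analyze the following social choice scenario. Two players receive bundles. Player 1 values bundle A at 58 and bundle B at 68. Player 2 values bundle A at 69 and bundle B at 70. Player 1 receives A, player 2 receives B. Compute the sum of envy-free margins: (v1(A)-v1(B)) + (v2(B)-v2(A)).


Step 1: Player 1's margin = v1(A) - v1(B) = 58 - 68 = -10
Step 2: Player 2's margin = v2(B) - v2(A) = 70 - 69 = 1
Step 3: Total margin = -10 + 1 = -9

-9


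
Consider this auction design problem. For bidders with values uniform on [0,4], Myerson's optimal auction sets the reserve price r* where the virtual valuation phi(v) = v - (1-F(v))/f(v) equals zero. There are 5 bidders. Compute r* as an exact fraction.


Step 1: For U[0,4], F(v) = v/4 and f(v) = 1/4
Step 2: phi(v) = v - (1 - v/4)/(1/4) = v - (4 - v) = 2v - 4
Step 3: Set phi(r*) = 0: 2r* - 4 = 0
Step 4: r* = 4/2 = 2 (the number of bidders n = 5 does not enter)

2


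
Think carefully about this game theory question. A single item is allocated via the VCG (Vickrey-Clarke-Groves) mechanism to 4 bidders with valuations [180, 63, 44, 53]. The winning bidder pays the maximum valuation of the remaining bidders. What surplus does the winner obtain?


Step 1: The winner is the agent with the highest value: agent 0 with value 180
Step 2: Values of other agents: [63, 44, 53]
Step 3: VCG payment = max of others' values = 63
Step 4: Surplus = 180 - 63 = 117

117


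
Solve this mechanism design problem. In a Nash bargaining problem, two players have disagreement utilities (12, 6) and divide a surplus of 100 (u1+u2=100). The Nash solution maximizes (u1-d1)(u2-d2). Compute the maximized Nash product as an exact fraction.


Step 1: The Nash solution splits surplus symmetrically above the disagreement point
Step 2: u1 = (total + d1 - d2)/2 = (100 + 12 - 6)/2 = 53
Step 3: u2 = (total - d1 + d2)/2 = (100 - 12 + 6)/2 = 47
Step 4: Nash product = (53 - 12) * (47 - 6)
Step 5: = 41 * 41 = 1681

1681


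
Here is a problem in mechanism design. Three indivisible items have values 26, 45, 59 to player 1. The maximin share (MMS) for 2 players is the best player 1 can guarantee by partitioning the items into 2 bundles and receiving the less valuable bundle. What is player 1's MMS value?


Step 1: Item values = 26, 45, 59
Step 2: Enumerate all 2-bundle partitions and take the smaller bundle:
  Partition 1: {26} vs {45,59} -> bundles 26, 104; min = 26
  Partition 2: {45} vs {26,59} -> bundles 45, 85; min = 45
  Partition 3: {59} vs {26,45} -> bundles 59, 71; min = 59
Step 3: MMS = max(26, 45, 59) = 59

59


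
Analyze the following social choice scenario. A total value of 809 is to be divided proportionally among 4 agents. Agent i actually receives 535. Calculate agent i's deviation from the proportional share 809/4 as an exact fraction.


Step 1: Proportional share = 809/4
Step 2: Agent's actual allocation = 535
Step 3: Excess = 535 - 809/4 = 1331/4

1331/4


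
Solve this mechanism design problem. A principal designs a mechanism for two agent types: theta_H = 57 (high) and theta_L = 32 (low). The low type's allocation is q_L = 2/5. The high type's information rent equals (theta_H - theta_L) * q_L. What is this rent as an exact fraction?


Step 1: theta_H - theta_L = 57 - 32 = 25
Step 2: Information rent = (theta_H - theta_L) * q_L
Step 3: = 25 * 2/5
Step 4: = 10

10


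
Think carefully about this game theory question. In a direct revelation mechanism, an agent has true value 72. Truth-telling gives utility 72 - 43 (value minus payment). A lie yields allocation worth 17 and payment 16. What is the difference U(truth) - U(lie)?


Step 1: U(truth) = value - payment = 72 - 43 = 29
Step 2: U(lie) = allocation - payment = 17 - 16 = 1
Step 3: IC gap = 29 - 1 = 28

28


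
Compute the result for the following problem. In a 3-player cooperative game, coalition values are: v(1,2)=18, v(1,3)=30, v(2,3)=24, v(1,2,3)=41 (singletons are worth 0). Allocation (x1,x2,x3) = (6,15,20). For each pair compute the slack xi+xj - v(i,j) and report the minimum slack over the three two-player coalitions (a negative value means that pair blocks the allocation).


Step 1: Slack for coalition (1,2): x1+x2 - v12 = 21 - 18 = 3
Step 2: Slack for coalition (1,3): x1+x3 - v13 = 26 - 30 = -4
Step 3: Slack for coalition (2,3): x2+x3 - v23 = 35 - 24 = 11
Step 4: Minimum slack = min(3, -4, 11) = -4, attained by (1,3); coalition (1,3) can block (slack < 0), so the allocation is not in the core

-4


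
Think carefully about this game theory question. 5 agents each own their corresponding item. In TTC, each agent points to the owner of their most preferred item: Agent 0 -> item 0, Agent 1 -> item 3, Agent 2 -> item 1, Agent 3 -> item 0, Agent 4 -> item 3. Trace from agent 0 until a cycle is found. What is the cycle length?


Step 1: Trace the pointer graph from agent 0: 0 -> 0
Step 2: A cycle is detected when we revisit agent 0
Step 3: The cycle is: 0 -> 0
Step 4: Cycle length = 1

1


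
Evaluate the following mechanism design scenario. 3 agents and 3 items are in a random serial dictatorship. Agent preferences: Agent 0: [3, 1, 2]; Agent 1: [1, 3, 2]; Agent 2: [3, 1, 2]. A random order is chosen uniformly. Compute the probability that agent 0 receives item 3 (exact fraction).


Step 1: Agent 0 wants item 3
Step 2: There are 6 possible orderings of agents
Step 3: In 3 orderings, agent 0 gets item 3
Step 4: Probability = 3/6 = 1/2

1/2


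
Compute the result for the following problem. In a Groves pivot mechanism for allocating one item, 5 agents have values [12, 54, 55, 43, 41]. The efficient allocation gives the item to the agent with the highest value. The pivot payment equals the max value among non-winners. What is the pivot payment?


Step 1: The efficient winner is agent 2 with value 55
Step 2: Other agents' values: [12, 54, 43, 41]
Step 3: Pivot payment = max(others) = 54
Step 4: The winner pays 54

54


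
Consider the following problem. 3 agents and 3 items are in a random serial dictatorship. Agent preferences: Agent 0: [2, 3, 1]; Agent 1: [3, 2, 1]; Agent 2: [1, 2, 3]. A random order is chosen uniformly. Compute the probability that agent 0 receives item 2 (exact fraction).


Step 1: Agent 0 wants item 2
Step 2: There are 6 possible orderings of agents
Step 3: In 6 orderings, agent 0 gets item 2
Step 4: Probability = 6/6 = 1

1


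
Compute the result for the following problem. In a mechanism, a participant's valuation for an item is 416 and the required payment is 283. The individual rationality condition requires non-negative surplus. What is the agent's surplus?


Step 1: Surplus = value - payment = 416 - 283 = 133
Step 2: IR is satisfied (surplus >= 0)

133


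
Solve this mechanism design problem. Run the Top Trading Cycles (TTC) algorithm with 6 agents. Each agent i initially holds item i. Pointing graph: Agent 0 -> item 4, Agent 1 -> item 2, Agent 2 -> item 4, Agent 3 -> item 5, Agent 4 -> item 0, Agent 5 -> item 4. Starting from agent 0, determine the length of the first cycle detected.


Step 1: Trace the pointer graph from agent 0: 0 -> 4 -> 0
Step 2: A cycle is detected when we revisit agent 0
Step 3: The cycle is: 0 -> 4 -> 0
Step 4: Cycle length = 2

2


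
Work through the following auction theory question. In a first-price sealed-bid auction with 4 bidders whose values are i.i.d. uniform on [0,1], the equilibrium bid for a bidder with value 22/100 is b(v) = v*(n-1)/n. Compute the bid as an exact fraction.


Step 1: The symmetric BNE bidding function is b(v) = v * (n-1) / n
Step 2: Substitute v = 11/50 and n = 4
Step 3: b = 11/50 * 3/4
Step 4: b = 33/200

33/200


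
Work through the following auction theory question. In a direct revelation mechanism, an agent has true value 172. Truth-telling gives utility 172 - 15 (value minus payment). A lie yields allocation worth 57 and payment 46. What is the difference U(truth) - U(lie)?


Step 1: U(truth) = value - payment = 172 - 15 = 157
Step 2: U(lie) = allocation - payment = 57 - 46 = 11
Step 3: IC gap = 157 - 11 = 146

146


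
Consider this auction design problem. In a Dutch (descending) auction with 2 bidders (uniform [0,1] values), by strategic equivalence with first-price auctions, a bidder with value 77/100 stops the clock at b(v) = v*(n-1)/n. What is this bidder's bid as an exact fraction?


Step 1: Dutch auctions are strategically equivalent to first-price auctions
Step 2: The equilibrium bid is b(v) = v*(n-1)/n
Step 3: b = 77/100 * 1/2
Step 4: b = 77/200

77/200


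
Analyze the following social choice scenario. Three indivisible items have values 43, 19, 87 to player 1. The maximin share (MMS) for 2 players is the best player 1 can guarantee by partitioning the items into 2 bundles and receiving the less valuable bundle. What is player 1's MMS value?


Step 1: Item values = 43, 19, 87
Step 2: Enumerate all 2-bundle partitions and take the smaller bundle:
  Partition 1: {43} vs {19,87} -> bundles 43, 106; min = 43
  Partition 2: {19} vs {43,87} -> bundles 19, 130; min = 19
  Partition 3: {87} vs {43,19} -> bundles 87, 62; min = 62
Step 3: MMS = max(43, 19, 62) = 62

62


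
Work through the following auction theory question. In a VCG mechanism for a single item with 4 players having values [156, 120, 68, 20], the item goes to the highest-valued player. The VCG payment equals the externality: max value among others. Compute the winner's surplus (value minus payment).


Step 1: The winner is the agent with the highest value: agent 0 with value 156
Step 2: Values of other agents: [120, 68, 20]
Step 3: VCG payment = max of others' values = 120
Step 4: Surplus = 156 - 120 = 36

36
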